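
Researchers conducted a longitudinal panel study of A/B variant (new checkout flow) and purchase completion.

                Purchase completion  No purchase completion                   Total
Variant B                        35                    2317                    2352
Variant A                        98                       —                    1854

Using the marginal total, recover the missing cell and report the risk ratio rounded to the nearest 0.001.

0.282

The missing cell is in the unexposed row: 1854 − 98 = 1756.
So a = 35, b = 2317, c = 98, d = 1756.
RR = [a/(a+b)] / [c/(c+d)] = (35/2352) / (98/1854) = 0.01488/0.05286 = 0.28152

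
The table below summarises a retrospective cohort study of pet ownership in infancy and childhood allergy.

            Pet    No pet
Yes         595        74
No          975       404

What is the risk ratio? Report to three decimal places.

2.448

Reading the table with exposure as columns: a = 595 (Pet, case), b = 975 (Pet, non-case), c = 74 (No pet, case), d = 404.
Risk in exposed = 595/1570 = 0.37898; risk in unexposed = 74/478 = 0.15481.
RR = 0.37898 / 0.15481 = 2.44801
The risk among the exposed is 2.45 times that among the unexposed.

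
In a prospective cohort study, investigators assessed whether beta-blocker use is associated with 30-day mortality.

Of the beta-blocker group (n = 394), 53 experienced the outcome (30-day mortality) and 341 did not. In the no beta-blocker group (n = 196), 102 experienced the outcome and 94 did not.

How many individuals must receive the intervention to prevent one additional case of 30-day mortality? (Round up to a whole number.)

Risk in treated group = 53/394 = 0.13452; risk in control = 102/196 = 0.52041.
Absolute risk reduction = 0.52041 − 0.13452 = 0.38589
NNT = 1 / ARR = 1 / 0.38589 = 2.591 → round up → 3

3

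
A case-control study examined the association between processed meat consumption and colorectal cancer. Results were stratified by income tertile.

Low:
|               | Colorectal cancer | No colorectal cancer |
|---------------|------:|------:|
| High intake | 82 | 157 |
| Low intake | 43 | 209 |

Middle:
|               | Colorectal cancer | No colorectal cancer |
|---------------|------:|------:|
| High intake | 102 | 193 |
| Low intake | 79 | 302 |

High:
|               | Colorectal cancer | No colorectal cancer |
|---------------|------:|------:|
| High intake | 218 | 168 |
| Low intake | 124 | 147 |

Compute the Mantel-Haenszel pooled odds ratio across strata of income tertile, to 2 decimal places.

OR_MH = Σ(aᵢdᵢ/nᵢ) / Σ(bᵢcᵢ/nᵢ), where nᵢ is the stratum total.
Stratum 1 (Low): n = 491; a·d/n = 82·209/491 = 34.9043; b·c/n = 157·43/491 = 13.7495
Stratum 2 (Middle): n = 676; a·d/n = 102·302/676 = 45.5680; b·c/n = 193·79/676 = 22.5547
Stratum 3 (High): n = 657; a·d/n = 218·147/657 = 48.7763; b·c/n = 168·124/657 = 31.7078
OR_MH = (34.9043 + 45.5680 + 48.7763) / (13.7495 + 22.5547 + 31.7078) = 129.2486 / 68.0120 = 1.90038

1.90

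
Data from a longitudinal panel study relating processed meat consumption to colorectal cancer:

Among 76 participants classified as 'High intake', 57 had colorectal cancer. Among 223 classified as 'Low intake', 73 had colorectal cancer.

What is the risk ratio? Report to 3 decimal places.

2.291

From the description: a = 57, b = 19, c = 73, d = 150.
Risk in exposed = 57/76 = 0.75000; risk in unexposed = 73/223 = 0.32735.
RR = 0.75000 / 0.32735 = 2.29110
The risk among the exposed is 2.29 times that among the unexposed.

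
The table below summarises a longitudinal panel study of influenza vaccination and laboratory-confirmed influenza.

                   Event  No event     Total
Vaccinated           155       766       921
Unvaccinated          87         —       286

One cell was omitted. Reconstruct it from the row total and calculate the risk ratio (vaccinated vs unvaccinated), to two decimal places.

0.55

The missing cell is in the unexposed row: 286 − 87 = 199.
So a = 155, b = 766, c = 87, d = 199.
RR = [a/(a+b)] / [c/(c+d)] = (155/921) / (87/286) = 0.16830/0.30420 = 0.55325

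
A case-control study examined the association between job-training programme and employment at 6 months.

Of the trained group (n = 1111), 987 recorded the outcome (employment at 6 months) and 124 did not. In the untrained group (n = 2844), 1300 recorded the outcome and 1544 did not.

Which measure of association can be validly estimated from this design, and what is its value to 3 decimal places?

9.454

From the description: a = 987, b = 124, c = 1300, d = 1544.
This is a case-control study: participants were sampled on outcome status, so risks in the source population cannot be estimated directly — relative risk is not valid here. The odds ratio is the appropriate measure.
OR = (a·d)/(b·c) = (987 × 1544) / (124 × 1300) = 1523928 / 161200 = 9.45365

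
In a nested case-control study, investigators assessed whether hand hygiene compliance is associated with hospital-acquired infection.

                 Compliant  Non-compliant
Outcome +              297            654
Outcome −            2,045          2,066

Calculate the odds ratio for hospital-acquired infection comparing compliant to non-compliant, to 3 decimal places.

Reading the table with exposure as columns: a = 297 (Compliant, case), b = 2045 (Compliant, non-case), c = 654 (Non-compliant, case), d = 2066.
OR = (a·d)/(b·c) = (297 × 2066) / (2045 × 654) = 613602 / 1337430 = 0.45879
Exposure is associated with lower odds of hospital-acquired infection (OR = 0.46 < 1).

0.459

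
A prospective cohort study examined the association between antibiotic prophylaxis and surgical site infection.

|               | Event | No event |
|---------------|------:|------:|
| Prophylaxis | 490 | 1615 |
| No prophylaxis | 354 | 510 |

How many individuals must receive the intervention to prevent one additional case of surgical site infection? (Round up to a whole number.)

Risk in treated group = 490/2105 = 0.23278; risk in control = 354/864 = 0.40972.
Absolute risk reduction = 0.40972 − 0.23278 = 0.17694
NNT = 1 / ARR = 1 / 0.17694 = 5.652 → round up → 6

6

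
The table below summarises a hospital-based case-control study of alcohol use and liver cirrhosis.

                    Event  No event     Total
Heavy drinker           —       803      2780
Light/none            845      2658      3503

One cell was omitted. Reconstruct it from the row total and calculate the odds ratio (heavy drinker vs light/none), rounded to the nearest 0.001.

The missing cell is in the exposed row: 2780 − 803 = 1977.
So a = 1977, b = 803, c = 845, d = 2658.
OR = (a·d)/(b·c) = (1977 × 2658) / (803 × 845) = 5254866 / 678535 = 7.74443

7.744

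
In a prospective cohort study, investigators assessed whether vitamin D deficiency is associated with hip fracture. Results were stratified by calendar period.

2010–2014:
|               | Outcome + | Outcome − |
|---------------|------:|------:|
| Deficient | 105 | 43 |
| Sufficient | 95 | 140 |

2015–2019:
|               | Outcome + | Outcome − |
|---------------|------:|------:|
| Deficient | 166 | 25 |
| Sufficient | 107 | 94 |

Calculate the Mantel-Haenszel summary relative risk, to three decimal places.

1.683

RR_MH = Σ(aᵢ·n₀ᵢ/nᵢ) / Σ(cᵢ·n₁ᵢ/nᵢ), with n₁ᵢ = aᵢ+bᵢ (exposed), n₀ᵢ = cᵢ+dᵢ (unexposed), nᵢ = n₁ᵢ+n₀ᵢ.
Stratum 1 (2010–2014): n₁ = 148, n₀ = 235, n = 383; a·n₀/n = 105·235/383 = 64.4256; c·n₁/n = 95·148/383 = 36.7102
Stratum 2 (2015–2019): n₁ = 191, n₀ = 201, n = 392; a·n₀/n = 166·201/392 = 85.1173; c·n₁/n = 107·191/392 = 52.1352
RR_MH = (64.4256 + 85.1173) / (36.7102 + 52.1352) = 149.5429 / 88.8454 = 1.68318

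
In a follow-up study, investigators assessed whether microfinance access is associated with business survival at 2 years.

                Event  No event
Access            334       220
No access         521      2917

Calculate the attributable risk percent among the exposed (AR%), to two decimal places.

Cells: a = 334, b = 220, c = 521, d = 2917.
Risk in exposed = 334/554 = 0.60289; risk in unexposed = 521/3438 = 0.15154.
RR = 0.60289/0.15154 = 3.97837
AR% = (RR − 1)/RR × 100 = (3.97837 − 1)/3.97837 × 100 = 74.8641%

74.86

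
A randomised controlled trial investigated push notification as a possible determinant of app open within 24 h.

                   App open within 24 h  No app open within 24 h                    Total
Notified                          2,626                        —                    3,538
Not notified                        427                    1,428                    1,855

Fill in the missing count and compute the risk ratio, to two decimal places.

3.22

The missing cell is in the exposed row: 3538 − 2626 = 912.
So a = 2626, b = 912, c = 427, d = 1428.
RR = [a/(a+b)] / [c/(c+d)] = (2626/3538) / (427/1855) = 0.74223/0.23019 = 3.22443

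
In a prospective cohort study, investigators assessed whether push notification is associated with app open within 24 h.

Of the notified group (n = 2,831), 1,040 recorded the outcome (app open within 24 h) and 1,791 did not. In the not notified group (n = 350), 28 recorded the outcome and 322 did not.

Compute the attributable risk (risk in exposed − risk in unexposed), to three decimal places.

0.287

From the description: a = 1040, b = 1791, c = 28, d = 322.
Risk in exposed = 1040/2831 = 0.367361; risk in unexposed = 28/350 = 0.080000.
Risk difference = 0.367361 − 0.080000 = 0.287361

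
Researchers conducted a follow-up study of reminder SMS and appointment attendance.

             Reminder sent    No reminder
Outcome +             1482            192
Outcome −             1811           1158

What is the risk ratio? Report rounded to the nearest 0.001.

Reading the table with exposure as columns: a = 1482 (Reminder sent, case), b = 1811 (Reminder sent, non-case), c = 192 (No reminder, case), d = 1158.
Risk in exposed = 1482/3293 = 0.45005; risk in unexposed = 192/1350 = 0.14222.
RR = 0.45005 / 0.14222 = 3.16438
The risk among the exposed is 3.16 times that among the unexposed.

3.164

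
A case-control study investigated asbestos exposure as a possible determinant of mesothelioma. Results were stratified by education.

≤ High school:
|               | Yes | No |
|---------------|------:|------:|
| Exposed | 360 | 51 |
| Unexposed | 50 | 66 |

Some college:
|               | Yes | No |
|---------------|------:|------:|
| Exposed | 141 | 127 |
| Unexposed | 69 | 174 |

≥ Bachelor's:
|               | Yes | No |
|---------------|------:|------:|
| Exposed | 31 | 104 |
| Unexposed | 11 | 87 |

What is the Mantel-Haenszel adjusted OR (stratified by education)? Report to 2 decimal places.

OR_MH = Σ(aᵢdᵢ/nᵢ) / Σ(bᵢcᵢ/nᵢ), where nᵢ is the stratum total.
Stratum 1 (≤ High school): n = 527; a·d/n = 360·66/527 = 45.0854; b·c/n = 51·50/527 = 4.8387
Stratum 2 (Some college): n = 511; a·d/n = 141·174/511 = 48.0117; b·c/n = 127·69/511 = 17.1487
Stratum 3 (≥ Bachelor's): n = 233; a·d/n = 31·87/233 = 11.5751; b·c/n = 104·11/233 = 4.9099
OR_MH = (45.0854 + 48.0117 + 11.5751) / (4.8387 + 17.1487 + 4.9099) = 104.6722 / 26.8973 = 3.89155

3.89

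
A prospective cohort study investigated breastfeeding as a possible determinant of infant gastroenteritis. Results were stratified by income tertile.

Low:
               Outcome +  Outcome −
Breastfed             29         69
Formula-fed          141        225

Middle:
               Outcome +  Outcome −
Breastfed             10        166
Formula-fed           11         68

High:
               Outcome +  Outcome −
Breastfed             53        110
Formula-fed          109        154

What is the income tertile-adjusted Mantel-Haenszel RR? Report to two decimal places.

RR_MH = Σ(aᵢ·n₀ᵢ/nᵢ) / Σ(cᵢ·n₁ᵢ/nᵢ), with n₁ᵢ = aᵢ+bᵢ (exposed), n₀ᵢ = cᵢ+dᵢ (unexposed), nᵢ = n₁ᵢ+n₀ᵢ.
Stratum 1 (Low): n₁ = 98, n₀ = 366, n = 464; a·n₀/n = 29·366/464 = 22.8750; c·n₁/n = 141·98/464 = 29.7802
Stratum 2 (Middle): n₁ = 176, n₀ = 79, n = 255; a·n₀/n = 10·79/255 = 3.0980; c·n₁/n = 11·176/255 = 7.5922
Stratum 3 (High): n₁ = 163, n₀ = 263, n = 426; a·n₀/n = 53·263/426 = 32.7207; c·n₁/n = 109·163/426 = 41.7066
RR_MH = (22.8750 + 3.0980 + 32.7207) / (29.7802 + 7.5922 + 41.7066) = 58.6937 / 79.0789 = 0.74222

0.74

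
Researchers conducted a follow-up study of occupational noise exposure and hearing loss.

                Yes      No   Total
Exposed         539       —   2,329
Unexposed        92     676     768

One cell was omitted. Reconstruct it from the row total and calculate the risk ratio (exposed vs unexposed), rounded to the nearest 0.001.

The missing cell is in the exposed row: 2329 − 539 = 1790.
So a = 539, b = 1790, c = 92, d = 676.
RR = [a/(a+b)] / [c/(c+d)] = (539/2329) / (92/768) = 0.23143/0.11979 = 1.93194

1.932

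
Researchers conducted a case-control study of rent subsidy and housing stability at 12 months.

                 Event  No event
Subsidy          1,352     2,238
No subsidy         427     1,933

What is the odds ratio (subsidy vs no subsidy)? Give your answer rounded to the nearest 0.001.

Cells: a = 1352, b = 2238, c = 427, d = 1933.
OR = (a·d)/(b·c) = (1352 × 1933) / (2238 × 427) = 2613416 / 955626 = 2.73477
The odds of housing stability at 12 months are about 2.73 times as high in the subsidy group.

2.735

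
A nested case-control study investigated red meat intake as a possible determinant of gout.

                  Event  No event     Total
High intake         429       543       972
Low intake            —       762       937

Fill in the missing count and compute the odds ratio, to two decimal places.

3.44

The missing cell is in the unexposed row: 937 − 762 = 175.
So a = 429, b = 543, c = 175, d = 762.
OR = (a·d)/(b·c) = (429 × 762) / (543 × 175) = 326898 / 95025 = 3.44013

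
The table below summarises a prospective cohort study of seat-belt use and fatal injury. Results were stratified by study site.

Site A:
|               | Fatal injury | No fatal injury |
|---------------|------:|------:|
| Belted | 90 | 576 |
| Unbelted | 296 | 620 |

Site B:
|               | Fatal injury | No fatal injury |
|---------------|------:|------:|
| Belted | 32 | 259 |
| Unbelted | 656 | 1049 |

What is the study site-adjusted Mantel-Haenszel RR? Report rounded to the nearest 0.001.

RR_MH = Σ(aᵢ·n₀ᵢ/nᵢ) / Σ(cᵢ·n₁ᵢ/nᵢ), with n₁ᵢ = aᵢ+bᵢ (exposed), n₀ᵢ = cᵢ+dᵢ (unexposed), nᵢ = n₁ᵢ+n₀ᵢ.
Stratum 1 (Site A): n₁ = 666, n₀ = 916, n = 1582; a·n₀/n = 90·916/1582 = 52.1113; c·n₁/n = 296·666/1582 = 124.6119
Stratum 2 (Site B): n₁ = 291, n₀ = 1705, n = 1996; a·n₀/n = 32·1705/1996 = 27.3347; c·n₁/n = 656·291/1996 = 95.6393
RR_MH = (52.1113 + 27.3347) / (124.6119 + 95.6393) = 79.4459 / 220.2512 = 0.36071

0.361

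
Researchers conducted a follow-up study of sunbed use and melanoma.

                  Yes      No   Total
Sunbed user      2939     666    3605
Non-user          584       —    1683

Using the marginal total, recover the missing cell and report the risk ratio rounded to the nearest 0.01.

The missing cell is in the unexposed row: 1683 − 584 = 1099.
So a = 2939, b = 666, c = 584, d = 1099.
RR = [a/(a+b)] / [c/(c+d)] = (2939/3605) / (584/1683) = 0.81526/0.34700 = 2.34945

2.35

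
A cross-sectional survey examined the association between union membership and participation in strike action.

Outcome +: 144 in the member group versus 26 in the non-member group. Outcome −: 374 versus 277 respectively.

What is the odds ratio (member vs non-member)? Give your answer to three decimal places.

From the description: a = 144, b = 374, c = 26, d = 277.
OR = (a·d)/(b·c) = (144 × 277) / (374 × 26) = 39888 / 9724 = 4.10202
The odds of participation in strike action are about 4.10 times as high in the member group.

4.102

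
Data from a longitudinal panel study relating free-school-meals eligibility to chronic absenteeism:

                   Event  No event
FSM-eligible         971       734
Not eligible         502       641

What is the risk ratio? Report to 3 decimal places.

1.297

Cells: a = 971, b = 734, c = 502, d = 641.
Risk in exposed = 971/1705 = 0.56950; risk in unexposed = 502/1143 = 0.43920.
RR = 0.56950 / 0.43920 = 1.29669
The risk among the exposed is 1.30 times that among the unexposed.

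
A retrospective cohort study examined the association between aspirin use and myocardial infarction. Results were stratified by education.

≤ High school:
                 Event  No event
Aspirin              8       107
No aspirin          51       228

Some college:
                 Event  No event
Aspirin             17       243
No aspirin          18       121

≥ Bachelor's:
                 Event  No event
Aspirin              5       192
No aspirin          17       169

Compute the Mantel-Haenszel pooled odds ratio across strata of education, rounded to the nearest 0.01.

OR_MH = Σ(aᵢdᵢ/nᵢ) / Σ(bᵢcᵢ/nᵢ), where nᵢ is the stratum total.
Stratum 1 (≤ High school): n = 394; a·d/n = 8·228/394 = 4.6294; b·c/n = 107·51/394 = 13.8503
Stratum 2 (Some college): n = 399; a·d/n = 17·121/399 = 5.1554; b·c/n = 243·18/399 = 10.9624
Stratum 3 (≥ Bachelor's): n = 383; a·d/n = 5·169/383 = 2.2063; b·c/n = 192·17/383 = 8.5222
OR_MH = (4.6294 + 5.1554 + 2.2063) / (13.8503 + 10.9624 + 8.5222) = 11.9911 / 33.3349 = 0.35972

0.36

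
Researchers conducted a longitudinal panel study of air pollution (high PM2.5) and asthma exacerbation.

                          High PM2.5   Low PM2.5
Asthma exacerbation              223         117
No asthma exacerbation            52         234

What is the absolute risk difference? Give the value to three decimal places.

Reading the table with exposure as columns: a = 223 (High PM2.5, case), b = 52 (High PM2.5, non-case), c = 117 (Low PM2.5, case), d = 234.
Risk in exposed = 223/275 = 0.810909; risk in unexposed = 117/351 = 0.333333.
Risk difference = 0.810909 − 0.333333 = 0.477576

0.478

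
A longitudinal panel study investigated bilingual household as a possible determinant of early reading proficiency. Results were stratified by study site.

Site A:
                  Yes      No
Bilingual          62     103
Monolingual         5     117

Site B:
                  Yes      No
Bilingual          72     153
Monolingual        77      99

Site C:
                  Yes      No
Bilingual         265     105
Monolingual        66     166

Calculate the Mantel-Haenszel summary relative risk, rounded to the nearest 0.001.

RR_MH = Σ(aᵢ·n₀ᵢ/nᵢ) / Σ(cᵢ·n₁ᵢ/nᵢ), with n₁ᵢ = aᵢ+bᵢ (exposed), n₀ᵢ = cᵢ+dᵢ (unexposed), nᵢ = n₁ᵢ+n₀ᵢ.
Stratum 1 (Site A): n₁ = 165, n₀ = 122, n = 287; a·n₀/n = 62·122/287 = 26.3554; c·n₁/n = 5·165/287 = 2.8746
Stratum 2 (Site B): n₁ = 225, n₀ = 176, n = 401; a·n₀/n = 72·176/401 = 31.6010; c·n₁/n = 77·225/401 = 43.2045
Stratum 3 (Site C): n₁ = 370, n₀ = 232, n = 602; a·n₀/n = 265·232/602 = 102.1262; c·n₁/n = 66·370/602 = 40.5648
RR_MH = (26.3554 + 31.6010 + 102.1262) / (2.8746 + 43.2045 + 40.5648) = 160.0826 / 86.6438 = 1.84759

1.848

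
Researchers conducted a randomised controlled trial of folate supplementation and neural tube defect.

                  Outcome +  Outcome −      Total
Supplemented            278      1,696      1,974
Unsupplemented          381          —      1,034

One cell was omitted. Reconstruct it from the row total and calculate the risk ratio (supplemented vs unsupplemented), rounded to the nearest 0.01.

The missing cell is in the unexposed row: 1034 − 381 = 653.
So a = 278, b = 1696, c = 381, d = 653.
RR = [a/(a+b)] / [c/(c+d)] = (278/1974) / (381/1034) = 0.14083/0.36847 = 0.38220

0.38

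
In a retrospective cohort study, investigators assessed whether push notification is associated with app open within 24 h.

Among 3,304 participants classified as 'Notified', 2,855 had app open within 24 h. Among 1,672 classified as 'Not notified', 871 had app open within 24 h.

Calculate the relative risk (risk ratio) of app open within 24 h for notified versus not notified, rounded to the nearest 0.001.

1.659

From the description: a = 2855, b = 449, c = 871, d = 801.
Risk in exposed = 2855/3304 = 0.86410; risk in unexposed = 871/1672 = 0.52093.
RR = 0.86410 / 0.52093 = 1.65876
The risk among the exposed is 1.66 times that among the unexposed.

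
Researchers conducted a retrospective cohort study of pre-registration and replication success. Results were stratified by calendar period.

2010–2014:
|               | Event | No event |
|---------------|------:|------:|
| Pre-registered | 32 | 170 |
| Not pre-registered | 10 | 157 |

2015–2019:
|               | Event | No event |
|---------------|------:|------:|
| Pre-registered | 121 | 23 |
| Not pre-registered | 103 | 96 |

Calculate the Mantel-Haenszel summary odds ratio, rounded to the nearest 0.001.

4.124

OR_MH = Σ(aᵢdᵢ/nᵢ) / Σ(bᵢcᵢ/nᵢ), where nᵢ is the stratum total.
Stratum 1 (2010–2014): n = 369; a·d/n = 32·157/369 = 13.6152; b·c/n = 170·10/369 = 4.6070
Stratum 2 (2015–2019): n = 343; a·d/n = 121·96/343 = 33.8659; b·c/n = 23·103/343 = 6.9067
OR_MH = (13.6152 + 33.8659) / (4.6070 + 6.9067) = 47.4811 / 11.5138 = 4.12386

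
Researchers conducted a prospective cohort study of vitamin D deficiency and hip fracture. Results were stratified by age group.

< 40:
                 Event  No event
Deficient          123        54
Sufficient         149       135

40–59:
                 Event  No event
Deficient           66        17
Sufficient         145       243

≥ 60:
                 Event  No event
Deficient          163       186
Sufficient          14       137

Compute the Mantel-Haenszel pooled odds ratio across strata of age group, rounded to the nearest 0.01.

4.11

OR_MH = Σ(aᵢdᵢ/nᵢ) / Σ(bᵢcᵢ/nᵢ), where nᵢ is the stratum total.
Stratum 1 (< 40): n = 461; a·d/n = 123·135/461 = 36.0195; b·c/n = 54·149/461 = 17.4534
Stratum 2 (40–59): n = 471; a·d/n = 66·243/471 = 34.0510; b·c/n = 17·145/471 = 5.2335
Stratum 3 (≥ 60): n = 500; a·d/n = 163·137/500 = 44.6620; b·c/n = 186·14/500 = 5.2080
OR_MH = (36.0195 + 34.0510 + 44.6620) / (17.4534 + 5.2335 + 5.2080) = 114.7325 / 27.8949 = 4.11303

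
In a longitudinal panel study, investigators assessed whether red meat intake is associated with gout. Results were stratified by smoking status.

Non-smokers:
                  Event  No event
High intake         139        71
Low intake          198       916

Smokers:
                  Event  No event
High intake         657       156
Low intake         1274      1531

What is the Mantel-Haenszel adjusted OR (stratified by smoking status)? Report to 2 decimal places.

OR_MH = Σ(aᵢdᵢ/nᵢ) / Σ(bᵢcᵢ/nᵢ), where nᵢ is the stratum total.
Stratum 1 (Non-smokers): n = 1324; a·d/n = 139·916/1324 = 96.1662; b·c/n = 71·198/1324 = 10.6178
Stratum 2 (Smokers): n = 3618; a·d/n = 657·1531/3618 = 278.0174; b·c/n = 156·1274/3618 = 54.9320
OR_MH = (96.1662 + 278.0174) / (10.6178 + 54.9320) = 374.1836 / 65.5498 = 5.70838

5.71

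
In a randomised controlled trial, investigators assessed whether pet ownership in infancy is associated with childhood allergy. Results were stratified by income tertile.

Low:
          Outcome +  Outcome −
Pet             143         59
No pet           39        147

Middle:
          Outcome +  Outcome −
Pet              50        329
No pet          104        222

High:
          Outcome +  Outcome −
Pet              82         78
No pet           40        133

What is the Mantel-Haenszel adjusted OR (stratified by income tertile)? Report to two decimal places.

1.61

OR_MH = Σ(aᵢdᵢ/nᵢ) / Σ(bᵢcᵢ/nᵢ), where nᵢ is the stratum total.
Stratum 1 (Low): n = 388; a·d/n = 143·147/388 = 54.1778; b·c/n = 59·39/388 = 5.9304
Stratum 2 (Middle): n = 705; a·d/n = 50·222/705 = 15.7447; b·c/n = 329·104/705 = 48.5333
Stratum 3 (High): n = 333; a·d/n = 82·133/333 = 32.7508; b·c/n = 78·40/333 = 9.3694
OR_MH = (54.1778 + 15.7447 + 32.7508) / (5.9304 + 48.5333 + 9.3694) = 102.6733 / 63.8331 = 1.60846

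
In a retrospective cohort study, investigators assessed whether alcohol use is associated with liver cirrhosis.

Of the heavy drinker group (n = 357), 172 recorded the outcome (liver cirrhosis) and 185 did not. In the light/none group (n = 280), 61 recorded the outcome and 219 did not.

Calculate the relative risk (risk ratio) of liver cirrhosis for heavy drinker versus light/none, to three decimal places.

From the description: a = 172, b = 185, c = 61, d = 219.
Risk in exposed = 172/357 = 0.48179; risk in unexposed = 61/280 = 0.21786.
RR = 0.48179 / 0.21786 = 2.21151
The risk among the exposed is 2.21 times that among the unexposed.

2.212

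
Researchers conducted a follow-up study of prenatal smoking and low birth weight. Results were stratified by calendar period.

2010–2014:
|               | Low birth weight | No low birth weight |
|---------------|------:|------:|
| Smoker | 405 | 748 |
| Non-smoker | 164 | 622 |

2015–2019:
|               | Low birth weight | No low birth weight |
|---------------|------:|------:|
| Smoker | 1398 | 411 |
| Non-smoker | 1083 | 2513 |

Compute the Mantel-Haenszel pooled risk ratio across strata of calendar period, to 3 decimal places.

RR_MH = Σ(aᵢ·n₀ᵢ/nᵢ) / Σ(cᵢ·n₁ᵢ/nᵢ), with n₁ᵢ = aᵢ+bᵢ (exposed), n₀ᵢ = cᵢ+dᵢ (unexposed), nᵢ = n₁ᵢ+n₀ᵢ.
Stratum 1 (2010–2014): n₁ = 1153, n₀ = 786, n = 1939; a·n₀/n = 405·786/1939 = 164.1723; c·n₁/n = 164·1153/1939 = 97.5204
Stratum 2 (2015–2019): n₁ = 1809, n₀ = 3596, n = 5405; a·n₀/n = 1398·3596/5405 = 930.1032; c·n₁/n = 1083·1809/5405 = 362.4694
RR_MH = (164.1723 + 930.1032) / (97.5204 + 362.4694) = 1094.2755 / 459.9898 = 2.37891

2.379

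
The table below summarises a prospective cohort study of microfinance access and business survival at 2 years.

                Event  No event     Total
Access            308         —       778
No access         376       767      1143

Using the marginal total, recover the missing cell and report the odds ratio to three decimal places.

The missing cell is in the exposed row: 778 − 308 = 470.
So a = 308, b = 470, c = 376, d = 767.
OR = (a·d)/(b·c) = (308 × 767) / (470 × 376) = 236236 / 176720 = 1.33678

1.337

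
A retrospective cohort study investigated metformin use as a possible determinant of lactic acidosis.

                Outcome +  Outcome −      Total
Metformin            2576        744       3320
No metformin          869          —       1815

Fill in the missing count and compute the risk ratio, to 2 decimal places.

1.62

The missing cell is in the unexposed row: 1815 − 869 = 946.
So a = 2576, b = 744, c = 869, d = 946.
RR = [a/(a+b)] / [c/(c+d)] = (2576/3320) / (869/1815) = 0.77590/0.47879 = 1.62056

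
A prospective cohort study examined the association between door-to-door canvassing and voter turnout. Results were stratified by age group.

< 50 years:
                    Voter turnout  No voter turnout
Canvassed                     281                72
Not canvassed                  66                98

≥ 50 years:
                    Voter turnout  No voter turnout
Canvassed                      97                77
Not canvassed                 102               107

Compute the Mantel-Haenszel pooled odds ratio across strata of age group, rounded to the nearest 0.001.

2.706

OR_MH = Σ(aᵢdᵢ/nᵢ) / Σ(bᵢcᵢ/nᵢ), where nᵢ is the stratum total.
Stratum 1 (< 50 years): n = 517; a·d/n = 281·98/517 = 53.2650; b·c/n = 72·66/517 = 9.1915
Stratum 2 (≥ 50 years): n = 383; a·d/n = 97·107/383 = 27.0992; b·c/n = 77·102/383 = 20.5065
OR_MH = (53.2650 + 27.0992) / (9.1915 + 20.5065) = 80.3642 / 29.6980 = 2.70605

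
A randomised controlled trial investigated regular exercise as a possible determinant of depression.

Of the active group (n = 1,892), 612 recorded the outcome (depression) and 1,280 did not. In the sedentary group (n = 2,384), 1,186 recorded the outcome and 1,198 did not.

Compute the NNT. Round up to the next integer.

6

Risk in treated group = 612/1892 = 0.32347; risk in control = 1186/2384 = 0.49748.
Absolute risk reduction = 0.49748 − 0.32347 = 0.17402
NNT = 1 / ARR = 1 / 0.17402 = 5.747 → round up → 6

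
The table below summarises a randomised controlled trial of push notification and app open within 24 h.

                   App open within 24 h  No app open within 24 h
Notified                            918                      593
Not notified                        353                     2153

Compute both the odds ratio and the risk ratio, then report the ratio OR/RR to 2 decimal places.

Cells: a = 918, b = 593, c = 353, d = 2153.
OR = (918·2153)/(593·353) = 1976454/209329 = 9.44185
Risk in exposed = 918/1511 = 0.60754; risk in unexposed = 353/2506 = 0.14086; RR = 4.31305
OR/RR = 9.44185 / 4.31305 = 2.18914
The outcome is not rare, so the OR lies further from 1 than the RR.

2.19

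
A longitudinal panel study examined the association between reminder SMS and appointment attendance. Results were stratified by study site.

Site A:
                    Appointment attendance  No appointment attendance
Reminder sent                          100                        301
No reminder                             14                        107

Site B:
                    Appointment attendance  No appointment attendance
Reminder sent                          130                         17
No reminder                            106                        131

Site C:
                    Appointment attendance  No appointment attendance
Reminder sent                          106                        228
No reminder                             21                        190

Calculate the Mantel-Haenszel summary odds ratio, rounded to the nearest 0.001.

4.724

OR_MH = Σ(aᵢdᵢ/nᵢ) / Σ(bᵢcᵢ/nᵢ), where nᵢ is the stratum total.
Stratum 1 (Site A): n = 522; a·d/n = 100·107/522 = 20.4981; b·c/n = 301·14/522 = 8.0728
Stratum 2 (Site B): n = 384; a·d/n = 130·131/384 = 44.3490; b·c/n = 17·106/384 = 4.6927
Stratum 3 (Site C): n = 545; a·d/n = 106·190/545 = 36.9541; b·c/n = 228·21/545 = 8.7853
OR_MH = (20.4981 + 44.3490 + 36.9541) / (8.0728 + 4.6927 + 8.7853) = 101.8012 / 21.5508 = 4.72377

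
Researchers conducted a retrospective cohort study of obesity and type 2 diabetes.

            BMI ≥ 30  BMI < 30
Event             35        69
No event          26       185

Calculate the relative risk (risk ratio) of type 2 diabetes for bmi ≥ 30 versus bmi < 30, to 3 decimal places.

2.112

Reading the table with exposure as columns: a = 35 (BMI ≥ 30, case), b = 26 (BMI ≥ 30, non-case), c = 69 (BMI < 30, case), d = 185.
Risk in exposed = 35/61 = 0.57377; risk in unexposed = 69/254 = 0.27165.
RR = 0.57377 / 0.27165 = 2.11214
The risk among the exposed is 2.11 times that among the unexposed.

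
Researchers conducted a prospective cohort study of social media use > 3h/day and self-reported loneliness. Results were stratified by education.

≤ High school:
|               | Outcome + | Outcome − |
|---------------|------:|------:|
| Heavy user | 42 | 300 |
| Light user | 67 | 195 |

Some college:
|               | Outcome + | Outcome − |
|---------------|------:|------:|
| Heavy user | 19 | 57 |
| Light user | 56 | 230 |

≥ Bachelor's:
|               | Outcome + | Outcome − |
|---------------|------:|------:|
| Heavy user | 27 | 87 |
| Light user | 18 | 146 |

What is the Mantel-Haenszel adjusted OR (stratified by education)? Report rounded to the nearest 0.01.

OR_MH = Σ(aᵢdᵢ/nᵢ) / Σ(bᵢcᵢ/nᵢ), where nᵢ is the stratum total.
Stratum 1 (≤ High school): n = 604; a·d/n = 42·195/604 = 13.5596; b·c/n = 300·67/604 = 33.2781
Stratum 2 (Some college): n = 362; a·d/n = 19·230/362 = 12.0718; b·c/n = 57·56/362 = 8.8177
Stratum 3 (≥ Bachelor's): n = 278; a·d/n = 27·146/278 = 14.1799; b·c/n = 87·18/278 = 5.6331
OR_MH = (13.5596 + 12.0718 + 14.1799) / (33.2781 + 8.8177 + 5.6331) = 39.8113 / 47.7289 = 0.83411

0.83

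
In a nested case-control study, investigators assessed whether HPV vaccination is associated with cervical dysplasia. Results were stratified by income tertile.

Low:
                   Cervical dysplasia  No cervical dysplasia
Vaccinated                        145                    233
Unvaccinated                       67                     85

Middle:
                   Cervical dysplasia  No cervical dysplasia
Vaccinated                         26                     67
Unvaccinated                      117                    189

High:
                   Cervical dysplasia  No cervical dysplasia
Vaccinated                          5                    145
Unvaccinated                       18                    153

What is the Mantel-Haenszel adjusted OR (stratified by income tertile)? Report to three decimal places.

OR_MH = Σ(aᵢdᵢ/nᵢ) / Σ(bᵢcᵢ/nᵢ), where nᵢ is the stratum total.
Stratum 1 (Low): n = 530; a·d/n = 145·85/530 = 23.2547; b·c/n = 233·67/530 = 29.4547
Stratum 2 (Middle): n = 399; a·d/n = 26·189/399 = 12.3158; b·c/n = 67·117/399 = 19.6466
Stratum 3 (High): n = 321; a·d/n = 5·153/321 = 2.3832; b·c/n = 145·18/321 = 8.1308
OR_MH = (23.2547 + 12.3158 + 2.3832) / (29.4547 + 19.6466 + 8.1308) = 37.9537 / 57.2322 = 0.66315

0.663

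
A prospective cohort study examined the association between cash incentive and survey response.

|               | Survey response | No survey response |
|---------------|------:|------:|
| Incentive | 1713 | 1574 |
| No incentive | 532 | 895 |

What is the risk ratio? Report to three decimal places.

Cells: a = 1713, b = 1574, c = 532, d = 895.
Risk in exposed = 1713/3287 = 0.52114; risk in unexposed = 532/1427 = 0.37281.
RR = 0.52114 / 0.37281 = 1.39788
The risk among the exposed is 1.40 times that among the unexposed.

1.398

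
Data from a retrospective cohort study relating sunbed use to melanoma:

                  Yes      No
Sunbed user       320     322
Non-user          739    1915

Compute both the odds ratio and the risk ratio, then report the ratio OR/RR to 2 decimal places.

Cells: a = 320, b = 322, c = 739, d = 1915.
OR = (320·1915)/(322·739) = 612800/237958 = 2.57524
Risk in exposed = 320/642 = 0.49844; risk in unexposed = 739/2654 = 0.27845; RR = 1.79008
OR/RR = 2.57524 / 1.79008 = 1.43862
The outcome is not rare, so the OR lies further from 1 than the RR.

1.44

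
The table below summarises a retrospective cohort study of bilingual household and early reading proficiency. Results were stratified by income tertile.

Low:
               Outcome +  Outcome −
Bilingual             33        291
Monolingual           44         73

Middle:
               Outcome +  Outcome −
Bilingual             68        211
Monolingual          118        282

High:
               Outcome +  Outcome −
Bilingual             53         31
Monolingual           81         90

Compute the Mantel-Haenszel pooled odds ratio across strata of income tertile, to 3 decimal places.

0.694

OR_MH = Σ(aᵢdᵢ/nᵢ) / Σ(bᵢcᵢ/nᵢ), where nᵢ is the stratum total.
Stratum 1 (Low): n = 441; a·d/n = 33·73/441 = 5.4626; b·c/n = 291·44/441 = 29.0340
Stratum 2 (Middle): n = 679; a·d/n = 68·282/679 = 28.2415; b·c/n = 211·118/679 = 36.6686
Stratum 3 (High): n = 255; a·d/n = 53·90/255 = 18.7059; b·c/n = 31·81/255 = 9.8471
OR_MH = (5.4626 + 28.2415 + 18.7059) / (29.0340 + 36.6686 + 9.8471) = 52.4100 / 75.5497 = 0.69372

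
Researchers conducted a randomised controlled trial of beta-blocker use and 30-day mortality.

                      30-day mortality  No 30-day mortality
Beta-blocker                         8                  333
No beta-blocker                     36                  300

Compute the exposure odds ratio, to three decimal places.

0.200

Cells: a = 8, b = 333, c = 36, d = 300.
OR = (a·d)/(b·c) = (8 × 300) / (333 × 36) = 2400 / 11988 = 0.20020
Exposure is associated with lower odds of 30-day mortality (OR = 0.20 < 1).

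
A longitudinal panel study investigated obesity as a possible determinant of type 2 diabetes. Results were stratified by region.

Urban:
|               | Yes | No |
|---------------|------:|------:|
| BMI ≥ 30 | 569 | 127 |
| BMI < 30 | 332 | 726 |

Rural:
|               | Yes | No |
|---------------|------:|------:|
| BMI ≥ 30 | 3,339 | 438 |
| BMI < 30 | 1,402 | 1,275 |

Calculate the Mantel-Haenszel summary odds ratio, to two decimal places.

7.51

OR_MH = Σ(aᵢdᵢ/nᵢ) / Σ(bᵢcᵢ/nᵢ), where nᵢ is the stratum total.
Stratum 1 (Urban): n = 1754; a·d/n = 569·726/1754 = 235.5154; b·c/n = 127·332/1754 = 24.0388
Stratum 2 (Rural): n = 6454; a·d/n = 3339·1275/6454 = 659.6258; b·c/n = 438·1402/6454 = 95.1466
OR_MH = (235.5154 + 659.6258) / (24.0388 + 95.1466) = 895.1412 / 119.1853 = 7.51050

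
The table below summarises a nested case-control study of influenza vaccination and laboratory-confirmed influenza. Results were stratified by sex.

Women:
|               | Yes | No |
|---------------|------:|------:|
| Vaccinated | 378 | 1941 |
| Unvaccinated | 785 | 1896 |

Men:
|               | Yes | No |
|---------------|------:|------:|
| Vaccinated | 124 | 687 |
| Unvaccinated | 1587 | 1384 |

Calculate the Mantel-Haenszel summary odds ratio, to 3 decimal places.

OR_MH = Σ(aᵢdᵢ/nᵢ) / Σ(bᵢcᵢ/nᵢ), where nᵢ is the stratum total.
Stratum 1 (Women): n = 5000; a·d/n = 378·1896/5000 = 143.3376; b·c/n = 1941·785/5000 = 304.7370
Stratum 2 (Men): n = 3782; a·d/n = 124·1384/3782 = 45.3770; b·c/n = 687·1587/3782 = 288.2784
OR_MH = (143.3376 + 45.3770) / (304.7370 + 288.2784) = 188.7146 / 593.0154 = 0.31823

0.318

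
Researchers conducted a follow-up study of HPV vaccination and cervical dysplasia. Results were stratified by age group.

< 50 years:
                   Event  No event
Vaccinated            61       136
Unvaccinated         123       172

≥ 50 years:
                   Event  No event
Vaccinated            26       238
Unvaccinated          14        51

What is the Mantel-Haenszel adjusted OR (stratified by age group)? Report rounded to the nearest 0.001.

0.575

OR_MH = Σ(aᵢdᵢ/nᵢ) / Σ(bᵢcᵢ/nᵢ), where nᵢ is the stratum total.
Stratum 1 (< 50 years): n = 492; a·d/n = 61·172/492 = 21.3252; b·c/n = 136·123/492 = 34.0000
Stratum 2 (≥ 50 years): n = 329; a·d/n = 26·51/329 = 4.0304; b·c/n = 238·14/329 = 10.1277
OR_MH = (21.3252 + 4.0304) / (34.0000 + 10.1277) = 25.3556 / 44.1277 = 0.57460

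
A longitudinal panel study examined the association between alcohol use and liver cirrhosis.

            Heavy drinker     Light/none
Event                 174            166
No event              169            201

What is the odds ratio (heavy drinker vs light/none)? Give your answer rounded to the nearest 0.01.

Reading the table with exposure as columns: a = 174 (Heavy drinker, case), b = 169 (Heavy drinker, non-case), c = 166 (Light/none, case), d = 201.
OR = (a·d)/(b·c) = (174 × 201) / (169 × 166) = 34974 / 28054 = 1.24667
The odds of liver cirrhosis are about 1.25 times as high in the heavy drinker group.

1.25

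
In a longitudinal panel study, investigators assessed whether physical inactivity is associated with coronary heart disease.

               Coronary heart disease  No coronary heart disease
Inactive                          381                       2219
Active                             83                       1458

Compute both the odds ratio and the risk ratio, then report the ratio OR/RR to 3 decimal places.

Cells: a = 381, b = 2219, c = 83, d = 1458.
OR = (381·1458)/(2219·83) = 555498/184177 = 3.01611
Risk in exposed = 381/2600 = 0.14654; risk in unexposed = 83/1541 = 0.05386; RR = 2.72067
OR/RR = 3.01611 / 2.72067 = 1.10859
The outcome is not rare, so the OR lies further from 1 than the RR.

1.109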